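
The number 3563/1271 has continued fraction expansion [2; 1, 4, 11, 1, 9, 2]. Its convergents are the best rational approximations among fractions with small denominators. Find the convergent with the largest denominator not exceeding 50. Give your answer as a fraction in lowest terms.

14/5

List convergents until the denominator exceeds the bound:
a_0 = 2: 2/1  (≤ bound)
a_1 = 1: 3/1  (≤ bound)
a_2 = 4: 14/5  (≤ bound)
a_3 = 11: 157/56  (> 50, stop)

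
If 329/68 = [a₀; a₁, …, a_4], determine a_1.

329 = 4·68 + 57, so a_0 = 4
68 = 1·57 + 11, so a_1 = 1

1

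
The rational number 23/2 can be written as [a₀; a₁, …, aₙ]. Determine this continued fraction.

Apply division with remainder until the remainder is 0:
⌊23/2⌋ = 11, remainder 1
⌊2/1⌋ = 2, remainder 0

[11; 2]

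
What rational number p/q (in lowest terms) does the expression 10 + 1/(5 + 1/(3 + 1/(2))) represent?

Starting at the tail and folding back:
Start with 2.
3 + 1/(2/1) = 3 + 1/2 = 7/2
5 + 1/(7/2) = 5 + 2/7 = 37/7
10 + 1/(37/7) = 10 + 7/37 = 377/37

377/37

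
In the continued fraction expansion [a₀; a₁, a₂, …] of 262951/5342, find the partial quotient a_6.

262951 ÷ 5342 → quotient 49, remainder 1193
5342 ÷ 1193 → quotient 4, remainder 570
1193 ÷ 570 → quotient 2, remainder 53
570 ÷ 53 → quotient 10, remainder 40
53 ÷ 40 → quotient 1, remainder 13
40 ÷ 13 → quotient 3, remainder 1
13 ÷ 1 → quotient 13, remainder 0

13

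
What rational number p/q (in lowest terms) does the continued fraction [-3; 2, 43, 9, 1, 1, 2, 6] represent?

-67086/26773

a_0 = -3: -3/1
a_1 = 2: -5/2
a_2 = 43: -218/87
a_3 = 9: -1967/785
a_4 = 1: -2185/872
a_5 = 1: -4152/1657
a_6 = 2: -10489/4186
a_7 = 6: -67086/26773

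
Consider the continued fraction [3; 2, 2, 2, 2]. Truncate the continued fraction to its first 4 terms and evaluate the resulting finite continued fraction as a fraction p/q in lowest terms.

41/12

Start with 2.
2 + 1/(2/1) = 2 + 1/2 = 5/2
2 + 1/(5/2) = 2 + 2/5 = 12/5
3 + 1/(12/5) = 3 + 5/12 = 41/12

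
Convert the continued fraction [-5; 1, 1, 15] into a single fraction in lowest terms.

-139/31

Start with 15.
1 + 1/(15/1) = 1 + 1/15 = 16/15
1 + 1/(16/15) = 1 + 15/16 = 31/16
-5 + 1/(31/16) = -5 + 16/31 = -139/31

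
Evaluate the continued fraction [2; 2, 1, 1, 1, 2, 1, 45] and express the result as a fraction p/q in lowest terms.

3155/1326

Start with 45.
1 + 1/(45/1) = 1 + 1/45 = 46/45
2 + 1/(46/45) = 2 + 45/46 = 137/46
1 + 1/(137/46) = 1 + 46/137 = 183/137
1 + 1/(183/137) = 1 + 137/183 = 320/183
1 + 1/(320/183) = 1 + 183/320 = 503/320
2 + 1/(503/320) = 2 + 320/503 = 1326/503
2 + 1/(1326/503) = 2 + 503/1326 = 3155/1326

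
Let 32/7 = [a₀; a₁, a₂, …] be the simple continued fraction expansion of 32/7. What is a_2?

⌊32/7⌋ = 4, remainder 4
⌊7/4⌋ = 1, remainder 3
⌊4/3⌋ = 1, remainder 1

1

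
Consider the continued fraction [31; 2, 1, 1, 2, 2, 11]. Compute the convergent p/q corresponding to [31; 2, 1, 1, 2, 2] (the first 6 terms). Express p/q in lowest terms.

Use the convergent recurrence hₖ = aₖ·hₖ₋₁ + hₖ₋₂ (and likewise for the denominators kₖ):
a_0 = 31: 31/1
a_1 = 2: 63/2
a_2 = 1: 94/3
a_3 = 1: 157/5
a_4 = 2: 408/13
a_5 = 2: 973/31

973/31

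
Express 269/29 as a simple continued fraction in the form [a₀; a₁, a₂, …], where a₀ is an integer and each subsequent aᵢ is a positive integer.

269 = 9·29 + 8, so a_0 = 9
29 = 3·8 + 5, so a_1 = 3
8 = 1·5 + 3, so a_2 = 1
5 = 1·3 + 2, so a_3 = 1
3 = 1·2 + 1, so a_4 = 1
2 = 2·1 + 0, so a_5 = 2

[9; 3, 1, 1, 1, 2]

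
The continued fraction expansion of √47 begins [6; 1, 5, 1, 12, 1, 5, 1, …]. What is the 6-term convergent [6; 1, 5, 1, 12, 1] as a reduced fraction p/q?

Start with 1.
12 + 1/(1/1) = 12 + 1/1 = 13/1
1 + 1/(13/1) = 1 + 1/13 = 14/13
5 + 1/(14/13) = 5 + 13/14 = 83/14
1 + 1/(83/14) = 1 + 14/83 = 97/83
6 + 1/(97/83) = 6 + 83/97 = 665/97

665/97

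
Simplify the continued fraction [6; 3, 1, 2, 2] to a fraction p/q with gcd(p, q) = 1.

163/26

Start with 2.
2 + 1/(2/1) = 2 + 1/2 = 5/2
1 + 1/(5/2) = 1 + 2/5 = 7/5
3 + 1/(7/5) = 3 + 5/7 = 26/7
6 + 1/(26/7) = 6 + 7/26 = 163/26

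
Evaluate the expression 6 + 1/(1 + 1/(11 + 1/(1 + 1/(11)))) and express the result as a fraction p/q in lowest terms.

a_0 = 6: 6/1
a_1 = 1: 7/1
a_2 = 11: 83/12
a_3 = 1: 90/13
a_4 = 11: 1073/155

1073/155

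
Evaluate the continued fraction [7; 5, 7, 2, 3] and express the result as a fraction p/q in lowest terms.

a_0 = 7: 7/1
a_1 = 5: 36/5
a_2 = 7: 259/36
a_3 = 2: 554/77
a_4 = 3: 1921/267

1921/267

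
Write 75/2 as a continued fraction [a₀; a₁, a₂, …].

[37; 2]

⌊75/2⌋ = 37, remainder 1
⌊2/1⌋ = 2, remainder 0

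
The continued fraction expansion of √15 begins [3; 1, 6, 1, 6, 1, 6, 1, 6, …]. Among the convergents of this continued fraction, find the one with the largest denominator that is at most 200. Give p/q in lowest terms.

244/63

List convergents until the denominator exceeds the bound:
a_0 = 3: 3/1  (≤ bound)
a_1 = 1: 4/1  (≤ bound)
a_2 = 6: 27/7  (≤ bound)
a_3 = 1: 31/8  (≤ bound)
a_4 = 6: 213/55  (≤ bound)
a_5 = 1: 244/63  (≤ bound)
a_6 = 6: 1677/433  (> 200, stop)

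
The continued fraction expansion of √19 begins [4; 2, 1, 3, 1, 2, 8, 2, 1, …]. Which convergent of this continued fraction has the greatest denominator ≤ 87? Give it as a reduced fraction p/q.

170/39

a_0 = 4: 4/1  (≤ bound)
a_1 = 2: 9/2  (≤ bound)
a_2 = 1: 13/3  (≤ bound)
a_3 = 3: 48/11  (≤ bound)
a_4 = 1: 61/14  (≤ bound)
a_5 = 2: 170/39  (≤ bound)
a_6 = 8: 1421/326  (> 87, stop)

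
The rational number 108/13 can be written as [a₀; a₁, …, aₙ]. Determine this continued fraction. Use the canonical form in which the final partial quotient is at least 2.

Repeatedly divide and take the remainder:
108 = 8·13 + 4, so a_0 = 8
13 = 3·4 + 1, so a_1 = 3
4 = 4·1 + 0, so a_2 = 4

[8; 3, 4]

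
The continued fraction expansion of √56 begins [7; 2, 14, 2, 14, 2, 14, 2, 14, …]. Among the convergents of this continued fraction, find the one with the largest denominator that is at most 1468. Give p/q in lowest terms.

6503/869

a_0 = 7: 7/1  (≤ bound)
a_1 = 2: 15/2  (≤ bound)
a_2 = 14: 217/29  (≤ bound)
a_3 = 2: 449/60  (≤ bound)
a_4 = 14: 6503/869  (≤ bound)
a_5 = 2: 13455/1798  (> 1468, stop)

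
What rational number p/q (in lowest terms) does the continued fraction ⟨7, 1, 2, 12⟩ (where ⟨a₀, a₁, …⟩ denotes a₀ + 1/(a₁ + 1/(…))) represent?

Collapse the nested fraction from the inside out:
Start with 12.
2 + 1/(12/1) = 2 + 1/12 = 25/12
1 + 1/(25/12) = 1 + 12/25 = 37/25
7 + 1/(37/25) = 7 + 25/37 = 284/37

284/37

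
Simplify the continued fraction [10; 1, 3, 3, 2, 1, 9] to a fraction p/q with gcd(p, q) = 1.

4490/417

Starting at the tail and folding back:
Start with 9.
1 + 1/(9/1) = 1 + 1/9 = 10/9
2 + 1/(10/9) = 2 + 9/10 = 29/10
3 + 1/(29/10) = 3 + 10/29 = 97/29
3 + 1/(97/29) = 3 + 29/97 = 320/97
1 + 1/(320/97) = 1 + 97/320 = 417/320
10 + 1/(417/320) = 10 + 320/417 = 4490/417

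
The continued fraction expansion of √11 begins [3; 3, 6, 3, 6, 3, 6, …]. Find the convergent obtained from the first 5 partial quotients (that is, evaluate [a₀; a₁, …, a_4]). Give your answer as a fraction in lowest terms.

Start with 6.
3 + 1/(6/1) = 3 + 1/6 = 19/6
6 + 1/(19/6) = 6 + 6/19 = 120/19
3 + 1/(120/19) = 3 + 19/120 = 379/120
3 + 1/(379/120) = 3 + 120/379 = 1257/379

1257/379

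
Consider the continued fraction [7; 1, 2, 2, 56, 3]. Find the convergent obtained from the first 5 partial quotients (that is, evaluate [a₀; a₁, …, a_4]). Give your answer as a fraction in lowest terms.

3047/395

Build up convergents one term at a time:
a_0 = 7: 7/1
a_1 = 1: 8/1
a_2 = 2: 23/3
a_3 = 2: 54/7
a_4 = 56: 3047/395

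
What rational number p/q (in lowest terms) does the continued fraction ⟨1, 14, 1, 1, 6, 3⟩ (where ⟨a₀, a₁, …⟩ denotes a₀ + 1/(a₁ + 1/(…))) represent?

Starting at the tail and folding back:
Start with 3.
6 + 1/(3/1) = 6 + 1/3 = 19/3
1 + 1/(19/3) = 1 + 3/19 = 22/19
1 + 1/(22/19) = 1 + 19/22 = 41/22
14 + 1/(41/22) = 14 + 22/41 = 596/41
1 + 1/(596/41) = 1 + 41/596 = 637/596

637/596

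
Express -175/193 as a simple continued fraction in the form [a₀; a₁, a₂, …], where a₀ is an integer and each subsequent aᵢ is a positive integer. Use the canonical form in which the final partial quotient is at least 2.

[-1; 10, 1, 2, 1, 1, 2]

-175 ÷ 193 → quotient -1, remainder 18
193 ÷ 18 → quotient 10, remainder 13
18 ÷ 13 → quotient 1, remainder 5
13 ÷ 5 → quotient 2, remainder 3
5 ÷ 3 → quotient 1, remainder 2
3 ÷ 2 → quotient 1, remainder 1
2 ÷ 1 → quotient 2, remainder 0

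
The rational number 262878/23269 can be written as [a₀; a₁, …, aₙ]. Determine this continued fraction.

Apply division with remainder until the remainder is 0:
262878 = 11·23269 + 6919, so a_0 = 11
23269 = 3·6919 + 2512, so a_1 = 3
6919 = 2·2512 + 1895, so a_2 = 2
2512 = 1·1895 + 617, so a_3 = 1
1895 = 3·617 + 44, so a_4 = 3
617 = 14·44 + 1, so a_5 = 14
44 = 44·1 + 0, so a_6 = 44

[11; 3, 2, 1, 3, 14, 44]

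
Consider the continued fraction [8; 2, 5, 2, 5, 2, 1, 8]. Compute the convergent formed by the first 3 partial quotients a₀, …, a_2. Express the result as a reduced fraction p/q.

93/11

Start with 5.
2 + 1/(5/1) = 2 + 1/5 = 11/5
8 + 1/(11/5) = 8 + 5/11 = 93/11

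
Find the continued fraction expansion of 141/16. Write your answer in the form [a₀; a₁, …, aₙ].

141 ÷ 16 → quotient 8, remainder 13
16 ÷ 13 → quotient 1, remainder 3
13 ÷ 3 → quotient 4, remainder 1
3 ÷ 1 → quotient 3, remainder 0

[8; 1, 4, 3]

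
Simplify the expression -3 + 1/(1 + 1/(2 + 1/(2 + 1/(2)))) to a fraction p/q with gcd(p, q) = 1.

-39/17

Collapse the nested fraction from the inside out:
Start with 2.
2 + 1/(2/1) = 2 + 1/2 = 5/2
2 + 1/(5/2) = 2 + 2/5 = 12/5
1 + 1/(12/5) = 1 + 5/12 = 17/12
-3 + 1/(17/12) = -3 + 12/17 = -39/17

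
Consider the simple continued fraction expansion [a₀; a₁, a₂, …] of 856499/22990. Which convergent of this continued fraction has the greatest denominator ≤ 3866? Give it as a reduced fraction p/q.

a_0 = 37: 37/1  (≤ bound)
a_1 = 3: 112/3  (≤ bound)
a_2 = 1: 149/4  (≤ bound)
a_3 = 11: 1751/47  (≤ bound)
a_4 = 13: 22912/615  (≤ bound)
a_5 = 7: 162135/4352  (> 3866, stop)

22912/615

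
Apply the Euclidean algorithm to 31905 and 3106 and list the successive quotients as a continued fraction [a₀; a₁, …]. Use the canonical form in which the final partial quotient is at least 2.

⌊31905/3106⌋ = 10, remainder 845
⌊3106/845⌋ = 3, remainder 571
⌊845/571⌋ = 1, remainder 274
⌊571/274⌋ = 2, remainder 23
⌊274/23⌋ = 11, remainder 21
⌊23/21⌋ = 1, remainder 2
⌊21/2⌋ = 10, remainder 1
⌊2/1⌋ = 2, remainder 0

[10; 3, 1, 2, 11, 1, 10, 2]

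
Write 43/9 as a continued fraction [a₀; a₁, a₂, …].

43 ÷ 9 → quotient 4, remainder 7
9 ÷ 7 → quotient 1, remainder 2
7 ÷ 2 → quotient 3, remainder 1
2 ÷ 1 → quotient 2, remainder 0

[4; 1, 3, 2]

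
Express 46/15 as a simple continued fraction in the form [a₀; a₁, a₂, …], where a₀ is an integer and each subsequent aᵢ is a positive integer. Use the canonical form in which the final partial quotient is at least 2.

[3; 15]

Repeatedly divide and take the remainder:
46 = 3·15 + 1, so a_0 = 3
15 = 15·1 + 0, so a_1 = 15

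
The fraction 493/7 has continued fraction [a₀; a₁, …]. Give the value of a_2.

3

493 = 70·7 + 3, so a_0 = 70
7 = 2·3 + 1, so a_1 = 2
3 = 3·1 + 0, so a_2 = 3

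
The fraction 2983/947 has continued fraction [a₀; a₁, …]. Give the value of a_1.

6

Apply division with remainder until the remainder is 0:
⌊2983/947⌋ = 3, remainder 142
⌊947/142⌋ = 6, remainder 95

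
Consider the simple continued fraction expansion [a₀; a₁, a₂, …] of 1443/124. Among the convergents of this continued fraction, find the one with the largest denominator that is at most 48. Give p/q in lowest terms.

128/11

List convergents until the denominator exceeds the bound:
a_0 = 11: 11/1  (≤ bound)
a_1 = 1: 12/1  (≤ bound)
a_2 = 1: 23/2  (≤ bound)
a_3 = 1: 35/3  (≤ bound)
a_4 = 3: 128/11  (≤ bound)
a_5 = 11: 1443/124  (> 48, stop)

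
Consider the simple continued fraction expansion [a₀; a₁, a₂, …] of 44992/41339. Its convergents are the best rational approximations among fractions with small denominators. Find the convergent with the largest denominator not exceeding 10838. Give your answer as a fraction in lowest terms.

a_0 = 1: 1/1  (≤ bound)
a_1 = 11: 12/11  (≤ bound)
a_2 = 3: 37/34  (≤ bound)
a_3 = 6: 234/215  (≤ bound)
a_4 = 4: 973/894  (≤ bound)
a_5 = 46: 44992/41339  (> 10838, stop)

973/894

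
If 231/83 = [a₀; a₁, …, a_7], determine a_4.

1

Apply division with remainder until the remainder is 0:
231 = 2·83 + 65, so a_0 = 2
83 = 1·65 + 18, so a_1 = 1
65 = 3·18 + 11, so a_2 = 3
18 = 1·11 + 7, so a_3 = 1
11 = 1·7 + 4, so a_4 = 1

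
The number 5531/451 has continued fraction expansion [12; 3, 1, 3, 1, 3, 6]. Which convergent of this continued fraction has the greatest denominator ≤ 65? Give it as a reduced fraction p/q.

233/19

List convergents until the denominator exceeds the bound:
a_0 = 12: 12/1  (≤ bound)
a_1 = 3: 37/3  (≤ bound)
a_2 = 1: 49/4  (≤ bound)
a_3 = 3: 184/15  (≤ bound)
a_4 = 1: 233/19  (≤ bound)
a_5 = 3: 883/72  (> 65, stop)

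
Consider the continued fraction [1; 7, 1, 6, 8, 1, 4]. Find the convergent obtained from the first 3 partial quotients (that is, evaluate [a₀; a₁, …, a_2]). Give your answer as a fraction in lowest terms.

Build up convergents one term at a time:
a_0 = 1: 1/1
a_1 = 7: 8/7
a_2 = 1: 9/8

9/8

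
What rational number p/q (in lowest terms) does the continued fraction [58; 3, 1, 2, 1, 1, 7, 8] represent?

a_0 = 58: 58/1
a_1 = 3: 175/3
a_2 = 1: 233/4
a_3 = 2: 641/11
a_4 = 1: 874/15
a_5 = 1: 1515/26
a_6 = 7: 11479/197
a_7 = 8: 93347/1602

93347/1602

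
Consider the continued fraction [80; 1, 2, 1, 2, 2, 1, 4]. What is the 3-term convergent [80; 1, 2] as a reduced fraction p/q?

242/3

Collapse the nested fraction from the inside out:
Start with 2.
1 + 1/(2/1) = 1 + 1/2 = 3/2
80 + 1/(3/2) = 80 + 2/3 = 242/3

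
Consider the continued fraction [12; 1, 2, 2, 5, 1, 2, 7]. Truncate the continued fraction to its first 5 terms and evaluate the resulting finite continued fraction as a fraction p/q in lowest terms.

483/38

Start with 5.
2 + 1/(5/1) = 2 + 1/5 = 11/5
2 + 1/(11/5) = 2 + 5/11 = 27/11
1 + 1/(27/11) = 1 + 11/27 = 38/27
12 + 1/(38/27) = 12 + 27/38 = 483/38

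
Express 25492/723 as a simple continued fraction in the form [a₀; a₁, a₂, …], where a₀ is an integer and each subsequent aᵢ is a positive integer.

⌊25492/723⌋ = 35, remainder 187
⌊723/187⌋ = 3, remainder 162
⌊187/162⌋ = 1, remainder 25
⌊162/25⌋ = 6, remainder 12
⌊25/12⌋ = 2, remainder 1
⌊12/1⌋ = 12, remainder 0

[35; 3, 1, 6, 2, 12]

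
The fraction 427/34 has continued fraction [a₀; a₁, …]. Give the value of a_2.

1

⌊427/34⌋ = 12, remainder 19
⌊34/19⌋ = 1, remainder 15
⌊19/15⌋ = 1, remainder 4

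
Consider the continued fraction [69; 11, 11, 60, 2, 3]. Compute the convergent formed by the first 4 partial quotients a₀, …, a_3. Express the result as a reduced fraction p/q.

506500/7331

a_0 = 69: 69/1
a_1 = 11: 760/11
a_2 = 11: 8429/122
a_3 = 60: 506500/7331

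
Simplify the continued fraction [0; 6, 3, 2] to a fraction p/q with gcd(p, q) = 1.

7/44

Compute successive convergents:
a_0 = 0: 0/1
a_1 = 6: 1/6
a_2 = 3: 3/19
a_3 = 2: 7/44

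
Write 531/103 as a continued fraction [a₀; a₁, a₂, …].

Repeatedly divide and take the remainder:
531 = 5·103 + 16, so a_0 = 5
103 = 6·16 + 7, so a_1 = 6
16 = 2·7 + 2, so a_2 = 2
7 = 3·2 + 1, so a_3 = 3
2 = 2·1 + 0, so a_4 = 2

[5; 6, 2, 3, 2]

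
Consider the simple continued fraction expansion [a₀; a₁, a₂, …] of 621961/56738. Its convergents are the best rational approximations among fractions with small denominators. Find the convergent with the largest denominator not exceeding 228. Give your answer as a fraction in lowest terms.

866/79

a_0 = 10: 10/1  (≤ bound)
a_1 = 1: 11/1  (≤ bound)
a_2 = 25: 285/26  (≤ bound)
a_3 = 3: 866/79  (≤ bound)
a_4 = 3: 2883/263  (> 228, stop)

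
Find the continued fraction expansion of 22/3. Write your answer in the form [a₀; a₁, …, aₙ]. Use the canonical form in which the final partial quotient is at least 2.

22 = 7·3 + 1, so a_0 = 7
3 = 3·1 + 0, so a_1 = 3

[7; 3]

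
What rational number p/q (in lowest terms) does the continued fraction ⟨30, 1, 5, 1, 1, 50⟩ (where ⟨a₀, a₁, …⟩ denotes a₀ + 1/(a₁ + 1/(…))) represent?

a_0 = 30: 30/1
a_1 = 1: 31/1
a_2 = 5: 185/6
a_3 = 1: 216/7
a_4 = 1: 401/13
a_5 = 50: 20266/657

20266/657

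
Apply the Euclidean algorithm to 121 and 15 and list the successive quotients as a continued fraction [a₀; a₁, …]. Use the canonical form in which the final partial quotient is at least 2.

[8; 15]

121 ÷ 15 → quotient 8, remainder 1
15 ÷ 1 → quotient 15, remainder 0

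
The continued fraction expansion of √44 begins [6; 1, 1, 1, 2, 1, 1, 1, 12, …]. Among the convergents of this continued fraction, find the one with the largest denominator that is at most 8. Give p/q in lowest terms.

53/8

a_0 = 6: 6/1  (≤ bound)
a_1 = 1: 7/1  (≤ bound)
a_2 = 1: 13/2  (≤ bound)
a_3 = 1: 20/3  (≤ bound)
a_4 = 2: 53/8  (≤ bound)
a_5 = 1: 73/11  (> 8, stop)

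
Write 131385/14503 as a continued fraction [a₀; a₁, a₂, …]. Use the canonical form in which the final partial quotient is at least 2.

Apply division with remainder until the remainder is 0:
⌊131385/14503⌋ = 9, remainder 858
⌊14503/858⌋ = 16, remainder 775
⌊858/775⌋ = 1, remainder 83
⌊775/83⌋ = 9, remainder 28
⌊83/28⌋ = 2, remainder 27
⌊28/27⌋ = 1, remainder 1
⌊27/1⌋ = 27, remainder 0

[9; 16, 1, 9, 2, 1, 27]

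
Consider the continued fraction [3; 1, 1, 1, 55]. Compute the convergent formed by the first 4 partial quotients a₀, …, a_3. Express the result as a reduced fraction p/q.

11/3

Starting at the tail and folding back:
Start with 1.
1 + 1/(1/1) = 1 + 1/1 = 2/1
1 + 1/(2/1) = 1 + 1/2 = 3/2
3 + 1/(3/2) = 3 + 2/3 = 11/3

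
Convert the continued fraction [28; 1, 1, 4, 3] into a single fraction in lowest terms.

828/29

a_0 = 28: 28/1
a_1 = 1: 29/1
a_2 = 1: 57/2
a_3 = 4: 257/9
a_4 = 3: 828/29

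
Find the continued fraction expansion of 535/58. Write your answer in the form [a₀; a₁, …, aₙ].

⌊535/58⌋ = 9, remainder 13
⌊58/13⌋ = 4, remainder 6
⌊13/6⌋ = 2, remainder 1
⌊6/1⌋ = 6, remainder 0

[9; 4, 2, 6]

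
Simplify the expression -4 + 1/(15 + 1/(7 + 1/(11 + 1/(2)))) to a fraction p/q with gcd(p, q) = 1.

-9709/2468

Start with 2.
11 + 1/(2/1) = 11 + 1/2 = 23/2
7 + 1/(23/2) = 7 + 2/23 = 163/23
15 + 1/(163/23) = 15 + 23/163 = 2468/163
-4 + 1/(2468/163) = -4 + 163/2468 = -9709/2468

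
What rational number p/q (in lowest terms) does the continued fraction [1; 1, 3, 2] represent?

16/9

Starting at the tail and folding back:
Start with 2.
3 + 1/(2/1) = 3 + 1/2 = 7/2
1 + 1/(7/2) = 1 + 2/7 = 9/7
1 + 1/(9/7) = 1 + 7/9 = 16/9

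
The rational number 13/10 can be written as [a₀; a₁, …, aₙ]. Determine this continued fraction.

[1; 3, 3]

Repeatedly divide and take the remainder:
13 ÷ 10 → quotient 1, remainder 3
10 ÷ 3 → quotient 3, remainder 1
3 ÷ 1 → quotient 3, remainder 0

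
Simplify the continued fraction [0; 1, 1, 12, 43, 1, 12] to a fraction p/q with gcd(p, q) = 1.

7436/14301

Start with 12.
1 + 1/(12/1) = 1 + 1/12 = 13/12
43 + 1/(13/12) = 43 + 12/13 = 571/13
12 + 1/(571/13) = 12 + 13/571 = 6865/571
1 + 1/(6865/571) = 1 + 571/6865 = 7436/6865
1 + 1/(7436/6865) = 1 + 6865/7436 = 14301/7436
0 + 1/(14301/7436) = 0 + 7436/14301 = 7436/14301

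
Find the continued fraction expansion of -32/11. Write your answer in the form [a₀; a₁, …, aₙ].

-32 ÷ 11 → quotient -3, remainder 1
11 ÷ 1 → quotient 11, remainder 0

[-3; 11]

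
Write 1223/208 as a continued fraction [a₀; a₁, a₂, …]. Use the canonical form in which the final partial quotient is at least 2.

[5; 1, 7, 3, 8]

Repeatedly divide and take the remainder:
1223 = 5·208 + 183, so a_0 = 5
208 = 1·183 + 25, so a_1 = 1
183 = 7·25 + 8, so a_2 = 7
25 = 3·8 + 1, so a_3 = 3
8 = 8·1 + 0, so a_4 = 8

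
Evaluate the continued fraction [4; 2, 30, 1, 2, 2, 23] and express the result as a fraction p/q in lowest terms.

a_0 = 4: 4/1
a_1 = 2: 9/2
a_2 = 30: 274/61
a_3 = 1: 283/63
a_4 = 2: 840/187
a_5 = 2: 1963/437
a_6 = 23: 45989/10238

45989/10238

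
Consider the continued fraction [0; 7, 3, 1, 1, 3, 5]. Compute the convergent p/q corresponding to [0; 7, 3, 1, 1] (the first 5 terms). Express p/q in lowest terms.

Starting at the tail and folding back:
Start with 1.
1 + 1/(1/1) = 1 + 1/1 = 2/1
3 + 1/(2/1) = 3 + 1/2 = 7/2
7 + 1/(7/2) = 7 + 2/7 = 51/7
0 + 1/(51/7) = 0 + 7/51 = 7/51

7/51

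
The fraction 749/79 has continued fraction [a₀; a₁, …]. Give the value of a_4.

749 ÷ 79 → quotient 9, remainder 38
79 ÷ 38 → quotient 2, remainder 3
38 ÷ 3 → quotient 12, remainder 2
3 ÷ 2 → quotient 1, remainder 1
2 ÷ 1 → quotient 2, remainder 0

2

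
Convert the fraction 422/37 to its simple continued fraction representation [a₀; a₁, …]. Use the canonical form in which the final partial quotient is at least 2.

422 ÷ 37 → quotient 11, remainder 15
37 ÷ 15 → quotient 2, remainder 7
15 ÷ 7 → quotient 2, remainder 1
7 ÷ 1 → quotient 7, remainder 0

[11; 2, 2, 7]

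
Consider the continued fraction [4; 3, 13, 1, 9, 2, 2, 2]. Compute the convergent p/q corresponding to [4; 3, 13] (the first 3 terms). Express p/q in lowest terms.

173/40

Compute successive convergents:
a_0 = 4: 4/1
a_1 = 3: 13/3
a_2 = 13: 173/40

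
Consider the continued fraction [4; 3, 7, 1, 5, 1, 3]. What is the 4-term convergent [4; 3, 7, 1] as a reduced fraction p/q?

108/25

Start with 1.
7 + 1/(1/1) = 7 + 1/1 = 8/1
3 + 1/(8/1) = 3 + 1/8 = 25/8
4 + 1/(25/8) = 4 + 8/25 = 108/25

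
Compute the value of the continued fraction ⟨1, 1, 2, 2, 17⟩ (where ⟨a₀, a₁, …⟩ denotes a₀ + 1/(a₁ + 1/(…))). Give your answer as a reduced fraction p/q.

Start with 17.
2 + 1/(17/1) = 2 + 1/17 = 35/17
2 + 1/(35/17) = 2 + 17/35 = 87/35
1 + 1/(87/35) = 1 + 35/87 = 122/87
1 + 1/(122/87) = 1 + 87/122 = 209/122

209/122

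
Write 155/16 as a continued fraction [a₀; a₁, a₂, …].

[9; 1, 2, 5]

Run the Euclidean algorithm, recording each quotient:
155 = 9·16 + 11, so a_0 = 9
16 = 1·11 + 5, so a_1 = 1
11 = 2·5 + 1, so a_2 = 2
5 = 5·1 + 0, so a_3 = 5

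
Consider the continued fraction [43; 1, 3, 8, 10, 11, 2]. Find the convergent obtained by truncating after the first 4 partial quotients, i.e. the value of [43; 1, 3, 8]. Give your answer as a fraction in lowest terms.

Work from the innermost term outward:
Start with 8.
3 + 1/(8/1) = 3 + 1/8 = 25/8
1 + 1/(25/8) = 1 + 8/25 = 33/25
43 + 1/(33/25) = 43 + 25/33 = 1444/33

1444/33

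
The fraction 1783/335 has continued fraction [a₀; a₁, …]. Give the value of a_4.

4

⌊1783/335⌋ = 5, remainder 108
⌊335/108⌋ = 3, remainder 11
⌊108/11⌋ = 9, remainder 9
⌊11/9⌋ = 1, remainder 2
⌊9/2⌋ = 4, remainder 1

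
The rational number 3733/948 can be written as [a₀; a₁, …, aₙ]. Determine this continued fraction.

[3; 1, 15, 14, 1, 3]

3733 ÷ 948 → quotient 3, remainder 889
948 ÷ 889 → quotient 1, remainder 59
889 ÷ 59 → quotient 15, remainder 4
59 ÷ 4 → quotient 14, remainder 3
4 ÷ 3 → quotient 1, remainder 1
3 ÷ 1 → quotient 3, remainder 0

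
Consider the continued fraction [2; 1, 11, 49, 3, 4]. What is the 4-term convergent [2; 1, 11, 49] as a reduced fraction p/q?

1718/589

Start with 49.
11 + 1/(49/1) = 11 + 1/49 = 540/49
1 + 1/(540/49) = 1 + 49/540 = 589/540
2 + 1/(589/540) = 2 + 540/589 = 1718/589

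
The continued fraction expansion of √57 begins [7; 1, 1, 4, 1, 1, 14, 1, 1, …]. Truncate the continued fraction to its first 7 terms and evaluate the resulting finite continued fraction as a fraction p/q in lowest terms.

Use the convergent recurrence hₖ = aₖ·hₖ₋₁ + hₖ₋₂ (and likewise for the denominators kₖ):
a_0 = 7: 7/1
a_1 = 1: 8/1
a_2 = 1: 15/2
a_3 = 4: 68/9
a_4 = 1: 83/11
a_5 = 1: 151/20
a_6 = 14: 2197/291

2197/291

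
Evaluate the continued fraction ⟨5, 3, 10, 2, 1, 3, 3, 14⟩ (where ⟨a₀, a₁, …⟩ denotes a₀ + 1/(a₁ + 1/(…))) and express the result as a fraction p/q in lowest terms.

a_0 = 5: 5/1
a_1 = 3: 16/3
a_2 = 10: 165/31
a_3 = 2: 346/65
a_4 = 1: 511/96
a_5 = 3: 1879/353
a_6 = 3: 6148/1155
a_7 = 14: 87951/16523

87951/16523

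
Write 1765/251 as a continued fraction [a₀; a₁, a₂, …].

Run the Euclidean algorithm, recording each quotient:
1765 = 7·251 + 8, so a_0 = 7
251 = 31·8 + 3, so a_1 = 31
8 = 2·3 + 2, so a_2 = 2
3 = 1·2 + 1, so a_3 = 1
2 = 2·1 + 0, so a_4 = 2

[7; 31, 2, 1, 2]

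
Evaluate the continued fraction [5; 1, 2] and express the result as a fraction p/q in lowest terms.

17/3

Build up convergents one term at a time:
a_0 = 5: 5/1
a_1 = 1: 6/1
a_2 = 2: 17/3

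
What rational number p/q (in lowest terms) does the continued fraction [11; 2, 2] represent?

57/5

a_0 = 11: 11/1
a_1 = 2: 23/2
a_2 = 2: 57/5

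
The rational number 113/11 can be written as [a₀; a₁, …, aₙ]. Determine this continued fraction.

[10; 3, 1, 2]

113 ÷ 11 → quotient 10, remainder 3
11 ÷ 3 → quotient 3, remainder 2
3 ÷ 2 → quotient 1, remainder 1
2 ÷ 1 → quotient 2, remainder 0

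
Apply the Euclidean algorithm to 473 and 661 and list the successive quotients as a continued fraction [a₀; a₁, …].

[0; 1, 2, 1, 1, 15, 6]

473 ÷ 661 → quotient 0, remainder 473
661 ÷ 473 → quotient 1, remainder 188
473 ÷ 188 → quotient 2, remainder 97
188 ÷ 97 → quotient 1, remainder 91
97 ÷ 91 → quotient 1, remainder 6
91 ÷ 6 → quotient 15, remainder 1
6 ÷ 1 → quotient 6, remainder 0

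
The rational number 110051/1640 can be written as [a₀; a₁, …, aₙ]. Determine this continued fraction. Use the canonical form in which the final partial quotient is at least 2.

⌊110051/1640⌋ = 67, remainder 171
⌊1640/171⌋ = 9, remainder 101
⌊171/101⌋ = 1, remainder 70
⌊101/70⌋ = 1, remainder 31
⌊70/31⌋ = 2, remainder 8
⌊31/8⌋ = 3, remainder 7
⌊8/7⌋ = 1, remainder 1
⌊7/1⌋ = 7, remainder 0

[67; 9, 1, 1, 2, 3, 1, 7]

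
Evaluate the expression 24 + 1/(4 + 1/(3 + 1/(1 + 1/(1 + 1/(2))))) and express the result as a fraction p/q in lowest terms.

Start with 2.
1 + 1/(2/1) = 1 + 1/2 = 3/2
1 + 1/(3/2) = 1 + 2/3 = 5/3
3 + 1/(5/3) = 3 + 3/5 = 18/5
4 + 1/(18/5) = 4 + 5/18 = 77/18
24 + 1/(77/18) = 24 + 18/77 = 1866/77

1866/77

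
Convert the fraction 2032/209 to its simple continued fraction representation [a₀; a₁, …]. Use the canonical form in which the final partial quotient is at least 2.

[9; 1, 2, 1, 1, 1, 1, 11]

Apply division with remainder until the remainder is 0:
2032 ÷ 209 → quotient 9, remainder 151
209 ÷ 151 → quotient 1, remainder 58
151 ÷ 58 → quotient 2, remainder 35
58 ÷ 35 → quotient 1, remainder 23
35 ÷ 23 → quotient 1, remainder 12
23 ÷ 12 → quotient 1, remainder 11
12 ÷ 11 → quotient 1, remainder 1
11 ÷ 1 → quotient 11, remainder 0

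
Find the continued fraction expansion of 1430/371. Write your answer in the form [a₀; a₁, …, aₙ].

Apply division with remainder until the remainder is 0:
⌊1430/371⌋ = 3, remainder 317
⌊371/317⌋ = 1, remainder 54
⌊317/54⌋ = 5, remainder 47
⌊54/47⌋ = 1, remainder 7
⌊47/7⌋ = 6, remainder 5
⌊7/5⌋ = 1, remainder 2
⌊5/2⌋ = 2, remainder 1
⌊2/1⌋ = 2, remainder 0

[3; 1, 5, 1, 6, 1, 2, 2]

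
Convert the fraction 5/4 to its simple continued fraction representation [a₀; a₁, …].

[1; 4]

5 = 1·4 + 1, so a_0 = 1
4 = 4·1 + 0, so a_1 = 4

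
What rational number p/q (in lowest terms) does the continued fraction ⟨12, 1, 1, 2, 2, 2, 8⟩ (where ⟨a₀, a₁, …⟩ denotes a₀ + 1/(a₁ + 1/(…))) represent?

3071/244

a_0 = 12: 12/1
a_1 = 1: 13/1
a_2 = 1: 25/2
a_3 = 2: 63/5
a_4 = 2: 151/12
a_5 = 2: 365/29
a_6 = 8: 3071/244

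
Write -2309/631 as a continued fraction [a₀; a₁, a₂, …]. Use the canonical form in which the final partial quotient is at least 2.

⌊-2309/631⌋ = -4, remainder 215
⌊631/215⌋ = 2, remainder 201
⌊215/201⌋ = 1, remainder 14
⌊201/14⌋ = 14, remainder 5
⌊14/5⌋ = 2, remainder 4
⌊5/4⌋ = 1, remainder 1
⌊4/1⌋ = 4, remainder 0

[-4; 2, 1, 14, 2, 1, 4]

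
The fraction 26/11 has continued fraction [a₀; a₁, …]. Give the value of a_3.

3

Repeatedly divide and take the remainder:
⌊26/11⌋ = 2, remainder 4
⌊11/4⌋ = 2, remainder 3
⌊4/3⌋ = 1, remainder 1
⌊3/1⌋ = 3, remainder 0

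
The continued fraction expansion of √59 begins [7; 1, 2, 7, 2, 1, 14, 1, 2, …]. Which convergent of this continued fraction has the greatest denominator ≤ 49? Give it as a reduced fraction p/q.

361/47

a_0 = 7: 7/1  (≤ bound)
a_1 = 1: 8/1  (≤ bound)
a_2 = 2: 23/3  (≤ bound)
a_3 = 7: 169/22  (≤ bound)
a_4 = 2: 361/47  (≤ bound)
a_5 = 1: 530/69  (> 49, stop)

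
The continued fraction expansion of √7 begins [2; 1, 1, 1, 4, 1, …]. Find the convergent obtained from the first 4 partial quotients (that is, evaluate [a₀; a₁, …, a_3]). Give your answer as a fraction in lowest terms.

8/3

Compute successive convergents:
a_0 = 2: 2/1
a_1 = 1: 3/1
a_2 = 1: 5/2
a_3 = 1: 8/3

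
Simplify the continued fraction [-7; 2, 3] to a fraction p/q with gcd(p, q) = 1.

Start with 3.
2 + 1/(3/1) = 2 + 1/3 = 7/3
-7 + 1/(7/3) = -7 + 3/7 = -46/7

-46/7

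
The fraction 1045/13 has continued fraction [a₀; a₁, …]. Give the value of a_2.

1

Run the Euclidean algorithm, recording each quotient:
1045 ÷ 13 → quotient 80, remainder 5
13 ÷ 5 → quotient 2, remainder 3
5 ÷ 3 → quotient 1, remainder 2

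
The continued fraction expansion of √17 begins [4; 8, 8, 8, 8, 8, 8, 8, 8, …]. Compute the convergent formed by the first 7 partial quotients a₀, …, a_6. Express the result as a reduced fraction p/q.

Collapse the nested fraction from the inside out:
Start with 8.
8 + 1/(8/1) = 8 + 1/8 = 65/8
8 + 1/(65/8) = 8 + 8/65 = 528/65
8 + 1/(528/65) = 8 + 65/528 = 4289/528
8 + 1/(4289/528) = 8 + 528/4289 = 34840/4289
8 + 1/(34840/4289) = 8 + 4289/34840 = 283009/34840
4 + 1/(283009/34840) = 4 + 34840/283009 = 1166876/283009

1166876/283009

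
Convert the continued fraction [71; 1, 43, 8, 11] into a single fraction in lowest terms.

Collapse the nested fraction from the inside out:
Start with 11.
8 + 1/(11/1) = 8 + 1/11 = 89/11
43 + 1/(89/11) = 43 + 11/89 = 3838/89
1 + 1/(3838/89) = 1 + 89/3838 = 3927/3838
71 + 1/(3927/3838) = 71 + 3838/3927 = 282655/3927

282655/3927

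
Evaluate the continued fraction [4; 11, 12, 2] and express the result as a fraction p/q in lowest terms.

Work from the innermost term outward:
Start with 2.
12 + 1/(2/1) = 12 + 1/2 = 25/2
11 + 1/(25/2) = 11 + 2/25 = 277/25
4 + 1/(277/25) = 4 + 25/277 = 1133/277

1133/277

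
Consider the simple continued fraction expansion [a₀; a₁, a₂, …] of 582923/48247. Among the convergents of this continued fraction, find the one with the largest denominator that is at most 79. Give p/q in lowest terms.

List convergents until the denominator exceeds the bound:
a_0 = 12: 12/1  (≤ bound)
a_1 = 12: 145/12  (≤ bound)
a_2 = 5: 737/61  (≤ bound)
a_3 = 2: 1619/134  (> 79, stop)

737/61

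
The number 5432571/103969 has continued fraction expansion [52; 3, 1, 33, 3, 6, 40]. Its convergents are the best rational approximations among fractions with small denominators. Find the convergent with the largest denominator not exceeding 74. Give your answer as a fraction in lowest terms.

a_0 = 52: 52/1  (≤ bound)
a_1 = 3: 157/3  (≤ bound)
a_2 = 1: 209/4  (≤ bound)
a_3 = 33: 7054/135  (> 74, stop)

209/4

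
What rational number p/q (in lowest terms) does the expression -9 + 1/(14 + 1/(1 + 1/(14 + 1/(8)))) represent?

Build up convergents one term at a time:
a_0 = -9: -9/1
a_1 = 14: -125/14
a_2 = 1: -134/15
a_3 = 14: -2001/224
a_4 = 8: -16142/1807

-16142/1807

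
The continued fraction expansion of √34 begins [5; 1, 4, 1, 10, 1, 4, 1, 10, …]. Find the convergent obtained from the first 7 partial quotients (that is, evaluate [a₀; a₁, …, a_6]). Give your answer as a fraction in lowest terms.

2035/349

Start with 4.
1 + 1/(4/1) = 1 + 1/4 = 5/4
10 + 1/(5/4) = 10 + 4/5 = 54/5
1 + 1/(54/5) = 1 + 5/54 = 59/54
4 + 1/(59/54) = 4 + 54/59 = 290/59
1 + 1/(290/59) = 1 + 59/290 = 349/290
5 + 1/(349/290) = 5 + 290/349 = 2035/349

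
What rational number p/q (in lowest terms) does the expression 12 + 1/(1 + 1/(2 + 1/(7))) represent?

279/22

Start with 7.
2 + 1/(7/1) = 2 + 1/7 = 15/7
1 + 1/(15/7) = 1 + 7/15 = 22/15
12 + 1/(22/15) = 12 + 15/22 = 279/22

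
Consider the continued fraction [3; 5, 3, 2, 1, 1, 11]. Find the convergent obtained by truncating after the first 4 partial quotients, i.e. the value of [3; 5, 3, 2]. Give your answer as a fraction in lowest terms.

118/37

Start with 2.
3 + 1/(2/1) = 3 + 1/2 = 7/2
5 + 1/(7/2) = 5 + 2/7 = 37/7
3 + 1/(37/7) = 3 + 7/37 = 118/37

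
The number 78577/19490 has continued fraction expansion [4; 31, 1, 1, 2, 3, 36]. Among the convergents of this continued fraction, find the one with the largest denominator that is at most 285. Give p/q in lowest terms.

637/158

a_0 = 4: 4/1  (≤ bound)
a_1 = 31: 125/31  (≤ bound)
a_2 = 1: 129/32  (≤ bound)
a_3 = 1: 254/63  (≤ bound)
a_4 = 2: 637/158  (≤ bound)
a_5 = 3: 2165/537  (> 285, stop)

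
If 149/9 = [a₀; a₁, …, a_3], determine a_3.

⌊149/9⌋ = 16, remainder 5
⌊9/5⌋ = 1, remainder 4
⌊5/4⌋ = 1, remainder 1
⌊4/1⌋ = 4, remainder 0

4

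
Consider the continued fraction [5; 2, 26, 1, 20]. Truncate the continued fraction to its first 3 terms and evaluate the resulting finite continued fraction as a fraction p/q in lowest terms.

291/53

Start with 26.
2 + 1/(26/1) = 2 + 1/26 = 53/26
5 + 1/(53/26) = 5 + 26/53 = 291/53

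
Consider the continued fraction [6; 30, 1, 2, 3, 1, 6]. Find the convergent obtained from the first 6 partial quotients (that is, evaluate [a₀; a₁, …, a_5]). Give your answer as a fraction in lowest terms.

2407/399

Work from the innermost term outward:
Start with 1.
3 + 1/(1/1) = 3 + 1/1 = 4/1
2 + 1/(4/1) = 2 + 1/4 = 9/4
1 + 1/(9/4) = 1 + 4/9 = 13/9
30 + 1/(13/9) = 30 + 9/13 = 399/13
6 + 1/(399/13) = 6 + 13/399 = 2407/399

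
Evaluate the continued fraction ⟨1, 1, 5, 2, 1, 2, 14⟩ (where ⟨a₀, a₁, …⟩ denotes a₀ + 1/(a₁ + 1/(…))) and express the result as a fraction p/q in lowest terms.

Build up convergents one term at a time:
a_0 = 1: 1/1
a_1 = 1: 2/1
a_2 = 5: 11/6
a_3 = 2: 24/13
a_4 = 1: 35/19
a_5 = 2: 94/51
a_6 = 14: 1351/733

1351/733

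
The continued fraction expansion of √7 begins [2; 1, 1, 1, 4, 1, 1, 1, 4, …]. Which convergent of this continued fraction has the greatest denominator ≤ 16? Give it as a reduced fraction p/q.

List convergents until the denominator exceeds the bound:
a_0 = 2: 2/1  (≤ bound)
a_1 = 1: 3/1  (≤ bound)
a_2 = 1: 5/2  (≤ bound)
a_3 = 1: 8/3  (≤ bound)
a_4 = 4: 37/14  (≤ bound)
a_5 = 1: 45/17  (> 16, stop)

37/14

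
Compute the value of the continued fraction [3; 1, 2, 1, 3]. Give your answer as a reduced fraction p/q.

Compute successive convergents:
a_0 = 3: 3/1
a_1 = 1: 4/1
a_2 = 2: 11/3
a_3 = 1: 15/4
a_4 = 3: 56/15

56/15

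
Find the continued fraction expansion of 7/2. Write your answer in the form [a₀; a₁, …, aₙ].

7 = 3·2 + 1, so a_0 = 3
2 = 2·1 + 0, so a_1 = 2

[3; 2]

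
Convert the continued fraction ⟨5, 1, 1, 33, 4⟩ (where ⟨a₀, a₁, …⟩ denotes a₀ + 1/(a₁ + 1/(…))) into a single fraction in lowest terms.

a_0 = 5: 5/1
a_1 = 1: 6/1
a_2 = 1: 11/2
a_3 = 33: 369/67
a_4 = 4: 1487/270

1487/270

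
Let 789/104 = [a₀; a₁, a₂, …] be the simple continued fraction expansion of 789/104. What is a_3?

789 = 7·104 + 61, so a_0 = 7
104 = 1·61 + 43, so a_1 = 1
61 = 1·43 + 18, so a_2 = 1
43 = 2·18 + 7, so a_3 = 2

2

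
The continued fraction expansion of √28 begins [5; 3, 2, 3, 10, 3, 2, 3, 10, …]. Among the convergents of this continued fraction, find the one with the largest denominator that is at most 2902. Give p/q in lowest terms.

9403/1777

a_0 = 5: 5/1  (≤ bound)
a_1 = 3: 16/3  (≤ bound)
a_2 = 2: 37/7  (≤ bound)
a_3 = 3: 127/24  (≤ bound)
a_4 = 10: 1307/247  (≤ bound)
a_5 = 3: 4048/765  (≤ bound)
a_6 = 2: 9403/1777  (≤ bound)
a_7 = 3: 32257/6096  (> 2902, stop)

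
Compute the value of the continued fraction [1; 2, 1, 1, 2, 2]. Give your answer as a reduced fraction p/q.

43/31

Starting at the tail and folding back:
Start with 2.
2 + 1/(2/1) = 2 + 1/2 = 5/2
1 + 1/(5/2) = 1 + 2/5 = 7/5
1 + 1/(7/5) = 1 + 5/7 = 12/7
2 + 1/(12/7) = 2 + 7/12 = 31/12
1 + 1/(31/12) = 1 + 12/31 = 43/31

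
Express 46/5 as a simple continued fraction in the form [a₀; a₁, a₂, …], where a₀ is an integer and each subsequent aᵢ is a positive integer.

[9; 5]

Run the Euclidean algorithm, recording each quotient:
46 = 9·5 + 1, so a_0 = 9
5 = 5·1 + 0, so a_1 = 5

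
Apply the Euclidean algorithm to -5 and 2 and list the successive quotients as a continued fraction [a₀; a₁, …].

Run the Euclidean algorithm, recording each quotient:
⌊-5/2⌋ = -3, remainder 1
⌊2/1⌋ = 2, remainder 0

[-3; 2]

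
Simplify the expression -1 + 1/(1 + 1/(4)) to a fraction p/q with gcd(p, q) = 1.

Work from the innermost term outward:
Start with 4.
1 + 1/(4/1) = 1 + 1/4 = 5/4
-1 + 1/(5/4) = -1 + 4/5 = -1/5

-1/5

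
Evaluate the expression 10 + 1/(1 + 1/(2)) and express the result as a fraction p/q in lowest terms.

32/3

Use the convergent recurrence hₖ = aₖ·hₖ₋₁ + hₖ₋₂ (and likewise for the denominators kₖ):
a_0 = 10: 10/1
a_1 = 1: 11/1
a_2 = 2: 32/3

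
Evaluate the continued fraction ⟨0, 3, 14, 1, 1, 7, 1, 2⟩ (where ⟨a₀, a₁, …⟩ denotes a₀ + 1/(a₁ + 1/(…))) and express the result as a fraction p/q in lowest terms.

712/2185

a_0 = 0: 0/1
a_1 = 3: 1/3
a_2 = 14: 14/43
a_3 = 1: 15/46
a_4 = 1: 29/89
a_5 = 7: 218/669
a_6 = 1: 247/758
a_7 = 2: 712/2185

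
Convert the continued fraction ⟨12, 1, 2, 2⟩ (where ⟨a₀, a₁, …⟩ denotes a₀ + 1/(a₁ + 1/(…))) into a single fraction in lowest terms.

89/7

Collapse the nested fraction from the inside out:
Start with 2.
2 + 1/(2/1) = 2 + 1/2 = 5/2
1 + 1/(5/2) = 1 + 2/5 = 7/5
12 + 1/(7/5) = 12 + 5/7 = 89/7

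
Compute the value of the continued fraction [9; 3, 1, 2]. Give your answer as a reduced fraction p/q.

102/11

a_0 = 9: 9/1
a_1 = 3: 28/3
a_2 = 1: 37/4
a_3 = 2: 102/11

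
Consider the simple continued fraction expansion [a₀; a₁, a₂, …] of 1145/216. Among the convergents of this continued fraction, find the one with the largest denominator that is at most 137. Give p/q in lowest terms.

a_0 = 5: 5/1  (≤ bound)
a_1 = 3: 16/3  (≤ bound)
a_2 = 3: 53/10  (≤ bound)
a_3 = 10: 546/103  (≤ bound)
a_4 = 2: 1145/216  (> 137, stop)

546/103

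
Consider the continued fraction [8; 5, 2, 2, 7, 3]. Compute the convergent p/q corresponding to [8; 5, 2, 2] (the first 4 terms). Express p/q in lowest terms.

221/27

a_0 = 8: 8/1
a_1 = 5: 41/5
a_2 = 2: 90/11
a_3 = 2: 221/27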